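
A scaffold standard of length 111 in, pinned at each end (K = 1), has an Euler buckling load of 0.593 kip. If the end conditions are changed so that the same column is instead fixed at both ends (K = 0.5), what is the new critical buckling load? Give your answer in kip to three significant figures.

P_cr ≈ 2.37 kip

P_cr ∝ 1/K², so P_cr,new = P_cr,old × (K_old/K_new)² = 0.593 × (1/0.5)²
= 0.593 × 4.000 = 2.37 kip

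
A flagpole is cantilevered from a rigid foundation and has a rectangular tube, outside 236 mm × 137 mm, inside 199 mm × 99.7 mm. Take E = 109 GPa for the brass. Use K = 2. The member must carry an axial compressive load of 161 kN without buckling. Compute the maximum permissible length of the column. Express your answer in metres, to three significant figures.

L_max ≈ 7.55 m

Weak-axis I_min = (h_o·b_o³ − h_i·b_i³)/12 with b_o = 137, b_i = 99.70 mm (shorter outer/inner sides).
I_min = (236×137³ − 199.0×99.70³)/12 = 3.414×10^7 mm⁴
I = 3.414×10^-5 m⁴
At the buckling limit P_cr = P = 1.610×10^5 N
From P_cr = π²EI/(K·L)²:  L = (1/K)·√(π²EI/P_cr) = (1/2)·√(π²×1.09×10^11×3.414×10^-5/1.610×10^5)
L = 7.55 m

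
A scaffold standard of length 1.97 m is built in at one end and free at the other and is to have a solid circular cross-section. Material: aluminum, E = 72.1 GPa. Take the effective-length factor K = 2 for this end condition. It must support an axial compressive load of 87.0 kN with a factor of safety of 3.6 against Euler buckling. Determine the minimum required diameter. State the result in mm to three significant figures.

d ≈ 109 mm

Required P_cr = n·P = 3.6 × 87.0 = 313.2 kN
L_e = K·L = 2 × 1.97 = 3.940 m
Required I = P_cr·L_e²/(π²E) = 3.132×10^5 × 3.940² / (π² × 7.21×10^10) = 6.832×10^-6 m⁴
I_req = 6.832×10^6 mm⁴
Solid circle: I = πd⁴/64  ⇒  d = (64I/π)^(1/4) = (64×6.832×10^6/π)^(1/4) = 109 mm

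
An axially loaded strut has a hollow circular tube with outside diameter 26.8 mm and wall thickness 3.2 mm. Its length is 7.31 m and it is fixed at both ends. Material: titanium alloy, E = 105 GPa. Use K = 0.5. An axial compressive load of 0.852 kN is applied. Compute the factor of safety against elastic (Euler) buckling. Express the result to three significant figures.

n ≈ 1.53

Inner diameter d_i = 26.8 − 2×3.2 = 20.40 mm
I = π(d_o⁴ − d_i⁴)/64 = π(26.8⁴ − 20.40⁴)/64 = 1.682×10^4 mm⁴
I = 1.682×10^4 mm⁴ = 1.682×10^-8 m⁴
Effective length L_e = K·L = 0.5 × 7.31 = 3.655 m
P_cr = π²EI / L_e² = π² × 105×10⁹ × 1.682×10^-8 / 3.655² = 1.305×10^3 N
Factor of safety n = P_cr / P = 1.3049 / 0.852 = 1.53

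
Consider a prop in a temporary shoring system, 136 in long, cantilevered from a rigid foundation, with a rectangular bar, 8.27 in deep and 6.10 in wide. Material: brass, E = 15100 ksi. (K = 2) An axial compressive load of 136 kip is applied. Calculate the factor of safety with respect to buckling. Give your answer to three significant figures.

Buckling occurs about the weak axis: I_min = h·b³/12 with b = 6.10 in (the shorter side).
I_min = 8.27×6.10³/12 = 156.4 in⁴
Effective length L_e = K·L = 2 × 136 = 272.0 in
P_cr = π²EI / L_e² = π² × 15100×10³ × 156.4 / 272.0² = 3.151×10^5 lb
Factor of safety n = P_cr / P = 315.10 / 136 = 2.32

n ≈ 2.32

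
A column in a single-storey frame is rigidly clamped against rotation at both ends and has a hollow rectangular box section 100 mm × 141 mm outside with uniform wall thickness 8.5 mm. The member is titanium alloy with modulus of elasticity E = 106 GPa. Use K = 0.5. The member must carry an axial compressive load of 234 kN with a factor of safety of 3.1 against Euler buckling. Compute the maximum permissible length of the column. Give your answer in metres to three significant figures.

Inner dimensions: h_i = 141 − 2×8.5 = 124.0 mm, b_i = 100 − 2×8.5 = 83.00 mm
Weak-axis I_min = (h_o·b_o³ − h_i·b_i³)/12 with b_o = 100, b_i = 83.00 mm (shorter outer/inner sides).
I_min = (141×100³ − 124.0×83.00³)/12 = 5.842×10^6 mm⁴
I = 5.842×10^-6 m⁴
Required critical load P_cr = n·P = 3.1 × 234 = 725.4 kN = 7.254×10^5 N
From P_cr = π²EI/(K·L)²:  L = (1/K)·√(π²EI/P_cr) = (1/0.5)·√(π²×1.06×10^11×5.842×10^-6/7.254×10^5)
L = 5.81 m

L_max ≈ 5.81 m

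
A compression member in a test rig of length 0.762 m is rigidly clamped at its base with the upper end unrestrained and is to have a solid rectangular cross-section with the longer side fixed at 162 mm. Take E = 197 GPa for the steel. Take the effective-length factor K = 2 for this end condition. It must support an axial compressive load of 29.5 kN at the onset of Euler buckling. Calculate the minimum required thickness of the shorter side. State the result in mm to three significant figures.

L_e = K·L = 2 × 0.762 = 1.524 m
Required I = P_cr·L_e²/(π²E) = 2.950×10^4 × 1.524² / (π² × 1.97×10^11) = 3.524×10^-8 m⁴
I_req = 3.524×10^4 mm⁴
Rectangle, weak axis: I_min = h·b³/12 with h = 162 mm fixed  ⇒  b = (12I/h)^(1/3) = 13.8 mm

b ≈ 13.8 mm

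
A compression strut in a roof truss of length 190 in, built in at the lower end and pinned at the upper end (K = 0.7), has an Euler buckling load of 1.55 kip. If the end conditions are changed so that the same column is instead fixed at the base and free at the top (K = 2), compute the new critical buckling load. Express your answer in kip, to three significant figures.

P_cr ≈ 0.190 kip

P_cr ∝ 1/K², so P_cr,new = P_cr,old × (K_old/K_new)² = 1.55 × (0.7/2)²
= 1.55 × 0.1225 = 0.190 kip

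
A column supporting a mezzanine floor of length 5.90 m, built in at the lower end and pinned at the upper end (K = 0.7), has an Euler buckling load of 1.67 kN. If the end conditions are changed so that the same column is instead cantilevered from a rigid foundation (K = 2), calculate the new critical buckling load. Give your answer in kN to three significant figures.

P_cr ∝ 1/K², so P_cr,new = P_cr,old × (K_old/K_new)² = 1.67 × (0.7/2)²
= 1.67 × 0.1225 = 0.205 kN

P_cr ≈ 0.205 kN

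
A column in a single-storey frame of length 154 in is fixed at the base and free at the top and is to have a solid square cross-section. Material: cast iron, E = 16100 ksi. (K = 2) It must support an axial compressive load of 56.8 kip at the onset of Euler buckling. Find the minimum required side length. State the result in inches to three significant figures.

a ≈ 4.49 in

L_e = K·L = 2 × 154 = 308.0 in
Required I = P_cr·L_e²/(π²E) = 5.680×10^4 × 308.0² / (π² × 1.61×10^7) = 33.91 in⁴
Solid square: I = a⁴/12  ⇒  a = (12I)^(1/4) = (12×33.91)^(1/4) = 4.49 in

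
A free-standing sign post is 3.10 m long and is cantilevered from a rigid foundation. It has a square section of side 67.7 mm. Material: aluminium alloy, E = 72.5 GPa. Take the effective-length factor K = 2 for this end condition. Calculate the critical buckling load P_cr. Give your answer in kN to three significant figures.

I = a⁴/12 = 67.7⁴/12 = 1.751×10^6 mm⁴
I = 1.751×10^6 mm⁴ = 1.751×10^-6 m⁴
Effective length L_e = K·L = 2 × 3.10 = 6.200 m
P_cr = π²EI / L_e² = π² × 72.5×10⁹ × 1.751×10^-6 / 6.200² = 3.259×10^4 N

P_cr ≈ 32.6 kN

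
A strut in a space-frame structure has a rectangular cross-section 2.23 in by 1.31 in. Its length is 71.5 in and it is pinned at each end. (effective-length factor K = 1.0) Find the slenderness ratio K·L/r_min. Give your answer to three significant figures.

λ ≈ 189

For a rectangle r_min = b/√12 = 1.31/√12 = 0.3782 in
L_e = K·L = 1 × 71.5 = 71.50 in
λ = L_e / r_min = 71.500 / 0.3782 = 189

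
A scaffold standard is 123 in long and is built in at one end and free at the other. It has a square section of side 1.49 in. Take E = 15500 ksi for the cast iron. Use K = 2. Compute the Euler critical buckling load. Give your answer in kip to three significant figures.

P_cr ≈ 1.04 kip

I = a⁴/12 = 1.49⁴/12 = 0.4107 in⁴
Effective length L_e = K·L = 2 × 123 = 246.0 in
P_cr = π²EI / L_e² = π² × 15500×10³ × 0.4107 / 246.0² = 1.038×10^3 lb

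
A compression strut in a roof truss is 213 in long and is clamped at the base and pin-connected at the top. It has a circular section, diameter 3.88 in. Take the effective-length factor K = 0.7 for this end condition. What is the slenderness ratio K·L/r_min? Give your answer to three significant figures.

For a solid circle r = d/4 = 3.88/4 = 0.9700 in
L_e = K·L = 0.7 × 213 = 149.1 in
λ = L_e / r_min = 149.10 / 0.9700 = 154

λ ≈ 154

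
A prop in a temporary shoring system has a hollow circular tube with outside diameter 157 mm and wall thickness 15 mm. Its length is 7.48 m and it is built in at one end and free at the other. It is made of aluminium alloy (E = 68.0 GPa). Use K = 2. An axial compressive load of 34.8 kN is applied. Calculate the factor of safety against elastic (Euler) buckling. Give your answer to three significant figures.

n ≈ 1.47

Inner diameter d_i = 157 − 2×15 = 127.0 mm
I = π(d_o⁴ − d_i⁴)/64 = π(157⁴ − 127.0⁴)/64 = 1.705×10^7 mm⁴
I = 1.705×10^7 mm⁴ = 1.705×10^-5 m⁴
Effective length L_e = K·L = 2 × 7.48 = 14.96 m
P_cr = π²EI / L_e² = π² × 68.0×10⁹ × 1.705×10^-5 / 14.96² = 5.114×10^4 N
Factor of safety n = P_cr / P = 51.142 / 34.8 = 1.47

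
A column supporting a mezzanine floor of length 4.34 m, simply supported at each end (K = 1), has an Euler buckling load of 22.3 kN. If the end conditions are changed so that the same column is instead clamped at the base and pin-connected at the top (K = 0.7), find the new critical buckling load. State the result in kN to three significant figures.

P_cr ∝ 1/K², so P_cr,new = P_cr,old × (K_old/K_new)² = 22.3 × (1/0.7)²
= 22.3 × 2.041 = 45.5 kN

P_cr ≈ 45.5 kN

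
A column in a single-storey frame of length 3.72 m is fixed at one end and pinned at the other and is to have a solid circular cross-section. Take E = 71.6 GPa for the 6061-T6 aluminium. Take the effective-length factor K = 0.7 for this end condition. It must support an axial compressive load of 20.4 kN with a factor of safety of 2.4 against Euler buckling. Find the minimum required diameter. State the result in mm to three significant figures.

Required P_cr = n·P = 2.4 × 20.4 = 48.96 kN
L_e = K·L = 0.7 × 3.72 = 2.604 m
Required I = P_cr·L_e²/(π²E) = 4.896×10^4 × 2.604² / (π² × 7.16×10^10) = 4.698×10^-7 m⁴
I_req = 4.698×10^5 mm⁴
Solid circle: I = πd⁴/64  ⇒  d = (64I/π)^(1/4) = (64×4.698×10^5/π)^(1/4) = 55.6 mm

d ≈ 55.6 mm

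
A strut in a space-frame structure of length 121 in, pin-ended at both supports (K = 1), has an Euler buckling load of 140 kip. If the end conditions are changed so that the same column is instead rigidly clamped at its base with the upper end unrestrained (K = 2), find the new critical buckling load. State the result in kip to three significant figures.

P_cr ∝ 1/K², so P_cr,new = P_cr,old × (K_old/K_new)² = 140 × (1/2)²
= 140 × 0.2500 = 35.0 kip

P_cr ≈ 35.0 kip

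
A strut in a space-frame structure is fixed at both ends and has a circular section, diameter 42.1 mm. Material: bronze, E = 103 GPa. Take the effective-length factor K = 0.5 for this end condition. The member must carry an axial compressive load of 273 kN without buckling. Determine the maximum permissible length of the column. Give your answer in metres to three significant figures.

I = πd⁴/64 = π×42.1⁴/64 = 1.542×10^5 mm⁴
I = 1.542×10^-7 m⁴
At the buckling limit P_cr = P = 2.730×10^5 N
From P_cr = π²EI/(K·L)²:  L = (1/K)·√(π²EI/P_cr) = (1/0.5)·√(π²×1.03×10^11×1.542×10^-7/2.730×10^5)
L = 1.52 m

L_max ≈ 1.52 m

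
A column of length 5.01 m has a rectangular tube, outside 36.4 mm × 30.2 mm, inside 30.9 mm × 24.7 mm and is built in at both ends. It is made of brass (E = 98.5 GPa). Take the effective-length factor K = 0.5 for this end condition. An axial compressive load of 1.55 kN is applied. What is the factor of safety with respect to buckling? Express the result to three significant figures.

n ≈ 4.47

Weak-axis I_min = (h_o·b_o³ − h_i·b_i³)/12 with b_o = 30.2, b_i = 24.70 mm (shorter outer/inner sides).
I_min = (36.4×30.2³ − 30.90×24.70³)/12 = 4.475×10^4 mm⁴
I = 4.475×10^4 mm⁴ = 4.475×10^-8 m⁴
Effective length L_e = K·L = 0.5 × 5.01 = 2.505 m
P_cr = π²EI / L_e² = π² × 98.5×10⁹ × 4.475×10^-8 / 2.505² = 6.932×10^3 N
Factor of safety n = P_cr / P = 6.9322 / 1.55 = 4.47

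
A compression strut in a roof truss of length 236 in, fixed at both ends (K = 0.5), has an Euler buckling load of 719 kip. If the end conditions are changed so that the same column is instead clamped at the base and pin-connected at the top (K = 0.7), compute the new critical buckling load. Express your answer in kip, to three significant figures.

P_cr ∝ 1/K², so P_cr,new = P_cr,old × (K_old/K_new)² = 719 × (0.5/0.7)²
= 719 × 0.5102 = 367 kip

P_cr ≈ 367 kip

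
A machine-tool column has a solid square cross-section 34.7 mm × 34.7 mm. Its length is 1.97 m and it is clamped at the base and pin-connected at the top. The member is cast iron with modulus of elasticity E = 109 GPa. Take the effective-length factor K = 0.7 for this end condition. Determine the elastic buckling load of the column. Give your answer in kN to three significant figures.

P_cr ≈ 68.3 kN

I = a⁴/12 = 34.7⁴/12 = 1.208×10^5 mm⁴
I = 1.208×10^5 mm⁴ = 1.208×10^-7 m⁴
Effective length L_e = K·L = 0.7 × 1.97 = 1.379 m
P_cr = π²EI / L_e² = π² × 109×10⁹ × 1.208×10^-7 / 1.379² = 6.835×10^4 N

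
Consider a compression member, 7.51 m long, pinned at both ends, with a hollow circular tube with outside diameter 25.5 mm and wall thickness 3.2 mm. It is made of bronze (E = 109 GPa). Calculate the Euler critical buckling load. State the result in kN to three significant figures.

P_cr ≈ 0.271 kN

Inner diameter d_i = 25.5 − 2×3.2 = 19.10 mm
I = π(d_o⁴ − d_i⁴)/64 = π(25.5⁴ − 19.10⁴)/64 = 1.422×10^4 mm⁴
I = 1.422×10^4 mm⁴ = 1.422×10^-8 m⁴
Effective length L_e = K·L = 1 × 7.51 = 7.510 m
P_cr = π²EI / L_e² = π² × 109×10⁹ × 1.422×10^-8 / 7.510² = 271.3 N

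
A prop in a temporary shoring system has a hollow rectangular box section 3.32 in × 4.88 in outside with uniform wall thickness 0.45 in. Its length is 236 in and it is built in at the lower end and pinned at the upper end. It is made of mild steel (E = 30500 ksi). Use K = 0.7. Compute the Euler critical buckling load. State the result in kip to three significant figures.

P_cr ≈ 112 kip

Inner dimensions: h_i = 4.88 − 2×0.45 = 3.980 in, b_i = 3.32 − 2×0.45 = 2.420 in
Weak-axis I_min = (h_o·b_o³ − h_i·b_i³)/12 with b_o = 3.32, b_i = 2.420 in (shorter outer/inner sides).
I_min = (4.88×3.32³ − 3.980×2.420³)/12 = 10.18 in⁴
Effective length L_e = K·L = 0.7 × 236 = 165.2 in
P_cr = π²EI / L_e² = π² × 30500×10³ × 10.18 / 165.2² = 1.123×10^5 lb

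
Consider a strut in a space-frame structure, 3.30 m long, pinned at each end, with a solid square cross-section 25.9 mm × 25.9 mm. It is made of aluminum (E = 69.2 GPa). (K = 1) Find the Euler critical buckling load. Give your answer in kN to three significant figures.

I = a⁴/12 = 25.9⁴/12 = 3.750×10^4 mm⁴
I = 3.750×10^4 mm⁴ = 3.750×10^-8 m⁴
Effective length L_e = K·L = 1 × 3.30 = 3.300 m
P_cr = π²EI / L_e² = π² × 69.2×10⁹ × 3.750×10^-8 / 3.300² = 2.352×10^3 N

P_cr ≈ 2.35 kN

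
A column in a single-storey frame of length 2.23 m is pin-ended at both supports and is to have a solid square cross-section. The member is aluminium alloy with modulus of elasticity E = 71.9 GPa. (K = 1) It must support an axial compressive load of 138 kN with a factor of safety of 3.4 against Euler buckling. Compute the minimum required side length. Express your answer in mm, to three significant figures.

a ≈ 79.3 mm

Required P_cr = n·P = 3.4 × 138 = 469.2 kN
L_e = K·L = 1 × 2.23 = 2.230 m
Required I = P_cr·L_e²/(π²E) = 4.692×10^5 × 2.230² / (π² × 7.19×10^10) = 3.288×10^-6 m⁴
I_req = 3.288×10^6 mm⁴
Solid square: I = a⁴/12  ⇒  a = (12I)^(1/4) = (12×3.288×10^6)^(1/4) = 79.3 mm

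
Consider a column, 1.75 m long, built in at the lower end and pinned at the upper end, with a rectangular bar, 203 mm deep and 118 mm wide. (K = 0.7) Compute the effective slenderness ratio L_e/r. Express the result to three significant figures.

λ ≈ 36.0

For a rectangle r_min = b/√12 = 118/√12 = 34.06 mm
L_e = K·L = 0.7 × 1.75 m = 1.225 m = 1225.0 mm
λ = L_e / r_min = 1225.0 / 34.06 = 36.0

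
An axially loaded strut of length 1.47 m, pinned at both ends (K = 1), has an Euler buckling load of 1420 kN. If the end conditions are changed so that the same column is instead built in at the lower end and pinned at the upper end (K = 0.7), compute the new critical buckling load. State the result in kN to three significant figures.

P_cr ≈ 2900 kN

P_cr ∝ 1/K², so P_cr,new = P_cr,old × (K_old/K_new)² = 1420 × (1/0.7)²
= 1420 × 2.041 = 2900 kN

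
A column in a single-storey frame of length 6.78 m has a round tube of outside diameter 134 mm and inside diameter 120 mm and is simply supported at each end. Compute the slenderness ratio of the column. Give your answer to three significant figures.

λ ≈ 151

d_o = 134 mm, d_i = 120 mm
I = π(d_o⁴ − d_i⁴)/64 = π(134⁴ − 120.0⁴)/64 = 5.648×10^6 mm⁴
A = 2.793×10^3 mm²;  r_min = √(I/A) = √(5.648×10^6/2.793×10^3) = 44.97 mm
L_e = K·L = 1 × 6.78 m = 6.780 m = 6780.0 mm
λ = L_e / r_min = 6780.0 / 44.97 = 151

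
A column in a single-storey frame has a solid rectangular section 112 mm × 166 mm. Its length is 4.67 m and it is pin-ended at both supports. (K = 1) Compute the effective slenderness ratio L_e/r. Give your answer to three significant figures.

λ ≈ 144

For a rectangle r_min = b/√12 = 112/√12 = 32.33 mm
L_e = K·L = 1 × 4.67 m = 4.670 m = 4670.0 mm
λ = L_e / r_min = 4670.0 / 32.33 = 144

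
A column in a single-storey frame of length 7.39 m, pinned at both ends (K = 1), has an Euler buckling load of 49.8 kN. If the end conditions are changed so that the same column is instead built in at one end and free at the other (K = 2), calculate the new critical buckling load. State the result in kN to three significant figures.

P_cr ≈ 12.4 kN

P_cr ∝ 1/K², so P_cr,new = P_cr,old × (K_old/K_new)² = 49.8 × (1/2)²
= 49.8 × 0.2500 = 12.4 kN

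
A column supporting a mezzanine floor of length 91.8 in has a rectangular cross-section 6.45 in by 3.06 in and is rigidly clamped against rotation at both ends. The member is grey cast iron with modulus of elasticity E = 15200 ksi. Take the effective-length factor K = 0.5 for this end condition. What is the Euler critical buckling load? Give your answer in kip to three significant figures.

P_cr ≈ 1100 kip

Buckling occurs about the weak axis: I_min = h·b³/12 with b = 3.06 in (the shorter side).
I_min = 6.45×3.06³/12 = 15.40 in⁴
Effective length L_e = K·L = 0.5 × 91.8 = 45.90 in
P_cr = π²EI / L_e² = π² × 15200×10³ × 15.40 / 45.90² = 1.097×10^6 lb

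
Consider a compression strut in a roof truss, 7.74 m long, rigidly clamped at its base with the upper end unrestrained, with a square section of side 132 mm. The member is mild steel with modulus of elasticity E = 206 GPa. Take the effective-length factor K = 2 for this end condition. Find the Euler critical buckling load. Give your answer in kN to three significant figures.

I = a⁴/12 = 132⁴/12 = 2.530×10^7 mm⁴
I = 2.530×10^7 mm⁴ = 2.530×10^-5 m⁴
Effective length L_e = K·L = 2 × 7.74 = 15.48 m
P_cr = π²EI / L_e² = π² × 206×10⁹ × 2.530×10^-5 / 15.48² = 2.147×10^5 N

P_cr ≈ 215 kN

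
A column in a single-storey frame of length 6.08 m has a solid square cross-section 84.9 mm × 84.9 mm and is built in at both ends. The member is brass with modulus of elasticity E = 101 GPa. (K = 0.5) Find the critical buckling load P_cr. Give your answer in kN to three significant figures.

P_cr ≈ 467 kN

I = a⁴/12 = 84.9⁴/12 = 4.330×10^6 mm⁴
I = 4.330×10^6 mm⁴ = 4.330×10^-6 m⁴
Effective length L_e = K·L = 0.5 × 6.08 = 3.040 m
P_cr = π²EI / L_e² = π² × 101×10⁹ × 4.330×10^-6 / 3.040² = 4.670×10^5 N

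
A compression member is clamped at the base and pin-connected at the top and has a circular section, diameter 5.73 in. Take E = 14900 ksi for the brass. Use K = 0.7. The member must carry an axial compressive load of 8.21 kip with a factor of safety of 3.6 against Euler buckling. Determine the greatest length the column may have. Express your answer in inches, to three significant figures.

L_max ≈ 733 in

I = πd⁴/64 = π×5.73⁴/64 = 52.92 in⁴
Required critical load P_cr = n·P = 3.6 × 8.21 = 29.56 kip = 2.956×10^4 lb
From P_cr = π²EI/(K·L)²:  L = (1/K)·√(π²EI/P_cr) = (1/0.7)·√(π²×1.49×10^7×52.92/2.956×10^4)
L = 733 in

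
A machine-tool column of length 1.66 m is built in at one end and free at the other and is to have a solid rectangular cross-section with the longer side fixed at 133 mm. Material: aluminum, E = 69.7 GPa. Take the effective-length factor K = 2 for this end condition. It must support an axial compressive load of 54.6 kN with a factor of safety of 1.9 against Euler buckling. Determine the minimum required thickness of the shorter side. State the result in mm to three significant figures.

Required P_cr = n·P = 1.9 × 54.6 = 103.7 kN
L_e = K·L = 2 × 1.66 = 3.320 m
Required I = P_cr·L_e²/(π²E) = 1.037×10^5 × 3.320² / (π² × 6.97×10^10) = 1.662×10^-6 m⁴
I_req = 1.662×10^6 mm⁴
Rectangle, weak axis: I_min = h·b³/12 with h = 133 mm fixed  ⇒  b = (12I/h)^(1/3) = 53.1 mm

b ≈ 53.1 mm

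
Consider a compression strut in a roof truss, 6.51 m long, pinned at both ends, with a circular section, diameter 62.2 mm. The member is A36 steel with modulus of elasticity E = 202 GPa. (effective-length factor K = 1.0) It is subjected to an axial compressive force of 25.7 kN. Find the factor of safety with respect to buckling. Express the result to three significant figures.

I = πd⁴/64 = π×62.2⁴/64 = 7.347×10^5 mm⁴
I = 7.347×10^5 mm⁴ = 7.347×10^-7 m⁴
Effective length L_e = K·L = 1 × 6.51 = 6.510 m
P_cr = π²EI / L_e² = π² × 202×10⁹ × 7.347×10^-7 / 6.510² = 3.456×10^4 N
Factor of safety n = P_cr / P = 34.564 / 25.7 = 1.34

n ≈ 1.34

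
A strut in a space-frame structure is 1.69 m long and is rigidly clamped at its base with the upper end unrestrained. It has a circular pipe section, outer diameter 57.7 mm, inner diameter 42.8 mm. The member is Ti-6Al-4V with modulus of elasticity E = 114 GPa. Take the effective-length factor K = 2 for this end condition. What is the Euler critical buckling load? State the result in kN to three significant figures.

P_cr ≈ 37.4 kN

d_o = 57.7 mm, d_i = 42.8 mm
I = π(d_o⁴ − d_i⁴)/64 = π(57.7⁴ − 42.80⁴)/64 = 3.794×10^5 mm⁴
I = 3.794×10^5 mm⁴ = 3.794×10^-7 m⁴
Effective length L_e = K·L = 2 × 1.69 = 3.380 m
P_cr = π²EI / L_e² = π² × 114×10⁹ × 3.794×10^-7 / 3.380² = 3.736×10^4 N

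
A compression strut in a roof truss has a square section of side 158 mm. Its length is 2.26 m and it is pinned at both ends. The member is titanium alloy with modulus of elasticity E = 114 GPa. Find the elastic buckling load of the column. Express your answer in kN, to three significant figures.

I = a⁴/12 = 158⁴/12 = 5.193×10^7 mm⁴
I = 5.193×10^7 mm⁴ = 5.193×10^-5 m⁴
Effective length L_e = K·L = 1 × 2.26 = 2.260 m
P_cr = π²EI / L_e² = π² × 114×10⁹ × 5.193×10^-5 / 2.260² = 1.144×10^7 N

P_cr ≈ 11400 kN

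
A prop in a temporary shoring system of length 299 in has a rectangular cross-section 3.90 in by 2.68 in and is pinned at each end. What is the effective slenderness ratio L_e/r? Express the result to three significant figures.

λ ≈ 386

Buckling occurs about the weak axis: I_min = h·b³/12 with b = 2.68 in (the shorter side).
I_min = 3.90×2.68³/12 = 6.256 in⁴
A = 10.45 in²;  r_min = √(I/A) = √(6.256/10.45) = 0.7736 in
L_e = K·L = 1 × 299 = 299.0 in
λ = L_e / r_min = 299.00 / 0.7736 = 386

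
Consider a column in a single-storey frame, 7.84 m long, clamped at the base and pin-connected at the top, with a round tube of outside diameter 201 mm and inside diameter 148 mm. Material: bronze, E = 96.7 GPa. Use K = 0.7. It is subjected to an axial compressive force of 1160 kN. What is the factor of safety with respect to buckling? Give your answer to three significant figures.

d_o = 201 mm, d_i = 148 mm
I = π(d_o⁴ − d_i⁴)/64 = π(201⁴ − 148.0⁴)/64 = 5.657×10^7 mm⁴
I = 5.657×10^7 mm⁴ = 5.657×10^-5 m⁴
Effective length L_e = K·L = 0.7 × 7.84 = 5.488 m
P_cr = π²EI / L_e² = π² × 96.7×10⁹ × 5.657×10^-5 / 5.488² = 1.793×10^6 N
Factor of safety n = P_cr / P = 1792.6 / 1160 = 1.55

n ≈ 1.55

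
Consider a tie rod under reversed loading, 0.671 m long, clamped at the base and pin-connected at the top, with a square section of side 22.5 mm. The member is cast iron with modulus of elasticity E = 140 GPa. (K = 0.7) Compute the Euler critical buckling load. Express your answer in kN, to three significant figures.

I = a⁴/12 = 22.5⁴/12 = 2.136×10^4 mm⁴
I = 2.136×10^4 mm⁴ = 2.136×10^-8 m⁴
Effective length L_e = K·L = 0.7 × 0.671 = 0.4697 m
P_cr = π²EI / L_e² = π² × 140×10⁹ × 2.136×10^-8 / 0.4697² = 1.338×10^5 N

P_cr ≈ 134 kN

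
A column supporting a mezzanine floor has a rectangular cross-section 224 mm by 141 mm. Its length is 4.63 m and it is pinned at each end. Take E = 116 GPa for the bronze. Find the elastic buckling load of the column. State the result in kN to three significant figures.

P_cr ≈ 2790 kN

Buckling occurs about the weak axis: I_min = h·b³/12 with b = 141 mm (the shorter side).
I_min = 224×141³/12 = 5.233×10^7 mm⁴
I = 5.233×10^7 mm⁴ = 5.233×10^-5 m⁴
Effective length L_e = K·L = 1 × 4.63 = 4.630 m
P_cr = π²EI / L_e² = π² × 116×10⁹ × 5.233×10^-5 / 4.630² = 2.795×10^6 N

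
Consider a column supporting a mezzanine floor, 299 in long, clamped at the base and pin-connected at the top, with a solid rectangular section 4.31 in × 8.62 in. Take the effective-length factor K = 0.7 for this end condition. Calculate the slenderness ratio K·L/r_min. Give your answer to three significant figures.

λ ≈ 168

Buckling occurs about the weak axis: I_min = h·b³/12 with b = 4.31 in (the shorter side).
I_min = 8.62×4.31³/12 = 57.51 in⁴
A = 37.15 in²;  r_min = √(I/A) = √(57.51/37.15) = 1.244 in
L_e = K·L = 0.7 × 299 = 209.3 in
λ = L_e / r_min = 209.30 / 1.244 = 168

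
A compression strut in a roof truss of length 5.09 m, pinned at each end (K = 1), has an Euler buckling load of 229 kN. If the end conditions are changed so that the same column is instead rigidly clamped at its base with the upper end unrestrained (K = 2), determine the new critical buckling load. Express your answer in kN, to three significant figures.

P_cr ≈ 57.2 kN

P_cr ∝ 1/K², so P_cr,new = P_cr,old × (K_old/K_new)² = 229 × (1/2)²
= 229 × 0.2500 = 57.2 kN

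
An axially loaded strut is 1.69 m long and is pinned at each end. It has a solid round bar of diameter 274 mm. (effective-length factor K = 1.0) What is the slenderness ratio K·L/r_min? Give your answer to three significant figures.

For a solid circle r = d/4 = 274/4 = 68.50 mm
L_e = K·L = 1 × 1.69 m = 1.690 m = 1690.0 mm
λ = L_e / r_min = 1690.0 / 68.50 = 24.7

λ ≈ 24.7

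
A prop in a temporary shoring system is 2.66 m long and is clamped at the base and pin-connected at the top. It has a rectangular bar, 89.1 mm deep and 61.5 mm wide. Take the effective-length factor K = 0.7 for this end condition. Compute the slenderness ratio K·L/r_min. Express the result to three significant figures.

For a rectangle r_min = b/√12 = 61.5/√12 = 17.75 mm
L_e = K·L = 0.7 × 2.66 m = 1.862 m = 1862.0 mm
λ = L_e / r_min = 1862.0 / 17.75 = 105

λ ≈ 105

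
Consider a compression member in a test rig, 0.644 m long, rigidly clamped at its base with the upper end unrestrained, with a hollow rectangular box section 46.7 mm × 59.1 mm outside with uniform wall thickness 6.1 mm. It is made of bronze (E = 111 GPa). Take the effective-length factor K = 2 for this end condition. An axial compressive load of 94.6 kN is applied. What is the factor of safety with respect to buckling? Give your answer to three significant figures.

Inner dimensions: h_i = 59.1 − 2×6.1 = 46.90 mm, b_i = 46.7 − 2×6.1 = 34.50 mm
Weak-axis I_min = (h_o·b_o³ − h_i·b_i³)/12 with b_o = 46.7, b_i = 34.50 mm (shorter outer/inner sides).
I_min = (59.1×46.7³ − 46.90×34.50³)/12 = 3.411×10^5 mm⁴
I = 3.411×10^5 mm⁴ = 3.411×10^-7 m⁴
Effective length L_e = K·L = 2 × 0.644 = 1.288 m
P_cr = π²EI / L_e² = π² × 111×10⁹ × 3.411×10^-7 / 1.288² = 2.253×10^5 N
Factor of safety n = P_cr / P = 225.26 / 94.6 = 2.38

n ≈ 2.38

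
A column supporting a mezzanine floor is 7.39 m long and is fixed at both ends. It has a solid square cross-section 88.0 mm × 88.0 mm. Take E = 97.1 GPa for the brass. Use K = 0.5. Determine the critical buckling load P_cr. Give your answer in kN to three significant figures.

I = a⁴/12 = 88.0⁴/12 = 4.997×10^6 mm⁴
I = 4.997×10^6 mm⁴ = 4.997×10^-6 m⁴
Effective length L_e = K·L = 0.5 × 7.39 = 3.695 m
P_cr = π²EI / L_e² = π² × 97.1×10⁹ × 4.997×10^-6 / 3.695² = 3.508×10^5 N

P_cr ≈ 351 kN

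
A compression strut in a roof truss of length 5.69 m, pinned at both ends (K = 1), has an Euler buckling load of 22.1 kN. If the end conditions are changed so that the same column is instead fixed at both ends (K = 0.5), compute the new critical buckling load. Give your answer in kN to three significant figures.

P_cr ≈ 88.4 kN

P_cr ∝ 1/K², so P_cr,new = P_cr,old × (K_old/K_new)² = 22.1 × (1/0.5)²
= 22.1 × 4.000 = 88.4 kN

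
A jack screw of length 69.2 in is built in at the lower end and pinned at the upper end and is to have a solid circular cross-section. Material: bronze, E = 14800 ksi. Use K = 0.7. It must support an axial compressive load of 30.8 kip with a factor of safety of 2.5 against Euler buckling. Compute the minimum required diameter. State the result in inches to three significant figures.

d ≈ 2.24 in

Required P_cr = n·P = 2.5 × 30.8 = 77.00 kip
L_e = K·L = 0.7 × 69.2 = 48.44 in
Required I = P_cr·L_e²/(π²E) = 7.700×10^4 × 48.44² / (π² × 1.48×10^7) = 1.237 in⁴
Solid circle: I = πd⁴/64  ⇒  d = (64I/π)^(1/4) = (64×1.237/π)^(1/4) = 2.24 in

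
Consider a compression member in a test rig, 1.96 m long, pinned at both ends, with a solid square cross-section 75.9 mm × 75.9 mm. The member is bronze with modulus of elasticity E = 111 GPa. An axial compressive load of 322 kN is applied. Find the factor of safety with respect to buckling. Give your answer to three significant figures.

n ≈ 2.45

I = a⁴/12 = 75.9⁴/12 = 2.766×10^6 mm⁴
I = 2.766×10^6 mm⁴ = 2.766×10^-6 m⁴
Effective length L_e = K·L = 1 × 1.96 = 1.960 m
P_cr = π²EI / L_e² = π² × 111×10⁹ × 2.766×10^-6 / 1.960² = 7.887×10^5 N
Factor of safety n = P_cr / P = 788.67 / 322 = 2.45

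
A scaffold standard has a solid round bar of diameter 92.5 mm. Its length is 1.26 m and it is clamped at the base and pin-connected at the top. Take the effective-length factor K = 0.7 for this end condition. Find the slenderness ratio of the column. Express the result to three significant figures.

For a solid circle r = d/4 = 92.5/4 = 23.12 mm
L_e = K·L = 0.7 × 1.26 m = 0.8820 m = 882.00 mm
λ = L_e / r_min = 882.00 / 23.12 = 38.1

λ ≈ 38.1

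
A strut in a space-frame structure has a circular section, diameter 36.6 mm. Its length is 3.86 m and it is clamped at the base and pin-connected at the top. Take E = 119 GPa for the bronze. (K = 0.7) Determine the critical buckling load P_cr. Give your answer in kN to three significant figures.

I = πd⁴/64 = π×36.6⁴/64 = 8.808×10^4 mm⁴
I = 8.808×10^4 mm⁴ = 8.808×10^-8 m⁴
Effective length L_e = K·L = 0.7 × 3.86 = 2.702 m
P_cr = π²EI / L_e² = π² × 119×10⁹ × 8.808×10^-8 / 2.702² = 1.417×10^4 N

P_cr ≈ 14.2 kN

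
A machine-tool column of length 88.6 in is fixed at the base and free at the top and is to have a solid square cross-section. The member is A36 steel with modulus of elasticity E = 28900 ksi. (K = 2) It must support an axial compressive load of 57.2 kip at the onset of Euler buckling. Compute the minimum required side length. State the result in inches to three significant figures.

a ≈ 2.95 in

L_e = K·L = 2 × 88.6 = 177.2 in
Required I = P_cr·L_e²/(π²E) = 5.720×10^4 × 177.2² / (π² × 2.89×10^7) = 6.297 in⁴
Solid square: I = a⁴/12  ⇒  a = (12I)^(1/4) = (12×6.297)^(1/4) = 2.95 in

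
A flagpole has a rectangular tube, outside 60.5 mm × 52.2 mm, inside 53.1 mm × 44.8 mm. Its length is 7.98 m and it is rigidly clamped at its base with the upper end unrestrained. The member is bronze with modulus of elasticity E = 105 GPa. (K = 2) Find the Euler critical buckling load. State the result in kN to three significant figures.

Weak-axis I_min = (h_o·b_o³ − h_i·b_i³)/12 with b_o = 52.2, b_i = 44.80 mm (shorter outer/inner sides).
I_min = (60.5×52.2³ − 53.10×44.80³)/12 = 3.192×10^5 mm⁴
I = 3.192×10^5 mm⁴ = 3.192×10^-7 m⁴
Effective length L_e = K·L = 2 × 7.98 = 15.96 m
P_cr = π²EI / L_e² = π² × 105×10⁹ × 3.192×10^-7 / 15.96² = 1.299×10^3 N

P_cr ≈ 1.30 kN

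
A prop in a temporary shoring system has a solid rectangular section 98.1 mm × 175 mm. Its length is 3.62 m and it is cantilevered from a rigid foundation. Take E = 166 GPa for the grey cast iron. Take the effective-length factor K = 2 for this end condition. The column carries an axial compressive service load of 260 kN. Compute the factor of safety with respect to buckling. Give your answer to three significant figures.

Buckling occurs about the weak axis: I_min = h·b³/12 with b = 98.1 mm (the shorter side).
I_min = 175×98.1³/12 = 1.377×10^7 mm⁴
I = 1.377×10^7 mm⁴ = 1.377×10^-5 m⁴
Effective length L_e = K·L = 2 × 3.62 = 7.240 m
P_cr = π²EI / L_e² = π² × 166×10⁹ × 1.377×10^-5 / 7.240² = 4.303×10^5 N
Factor of safety n = P_cr / P = 430.32 / 260 = 1.66

n ≈ 1.66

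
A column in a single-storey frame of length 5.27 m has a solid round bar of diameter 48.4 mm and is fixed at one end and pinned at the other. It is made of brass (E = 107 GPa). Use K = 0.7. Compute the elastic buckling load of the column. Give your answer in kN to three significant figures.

P_cr ≈ 20.9 kN

I = πd⁴/64 = π×48.4⁴/64 = 2.694×10^5 mm⁴
I = 2.694×10^5 mm⁴ = 2.694×10^-7 m⁴
Effective length L_e = K·L = 0.7 × 5.27 = 3.689 m
P_cr = π²EI / L_e² = π² × 107×10⁹ × 2.694×10^-7 / 3.689² = 2.090×10^4 N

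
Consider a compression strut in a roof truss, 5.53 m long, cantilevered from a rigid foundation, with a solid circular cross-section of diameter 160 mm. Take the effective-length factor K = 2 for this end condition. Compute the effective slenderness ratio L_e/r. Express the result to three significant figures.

λ ≈ 276

I = πd⁴/64 = π×160⁴/64 = 3.217×10^7 mm⁴
A = 2.011×10^4 mm²;  r_min = √(I/A) = √(3.217×10^7/2.011×10^4) = 40.00 mm
L_e = K·L = 2 × 5.53 m = 11.06 m = 11060 mm
λ = L_e / r_min = 11060 / 40.00 = 276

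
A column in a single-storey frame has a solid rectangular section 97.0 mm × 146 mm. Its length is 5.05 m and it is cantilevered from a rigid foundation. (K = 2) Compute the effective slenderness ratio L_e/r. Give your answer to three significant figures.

λ ≈ 361

For a rectangle r_min = b/√12 = 97.0/√12 = 28.00 mm
L_e = K·L = 2 × 5.05 m = 10.10 m = 10100 mm
λ = L_e / r_min = 10100 / 28.00 = 361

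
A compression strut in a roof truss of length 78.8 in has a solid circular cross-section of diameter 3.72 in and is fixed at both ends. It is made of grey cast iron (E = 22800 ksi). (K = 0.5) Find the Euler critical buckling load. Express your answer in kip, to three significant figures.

I = πd⁴/64 = π×3.72⁴/64 = 9.400 in⁴
Effective length L_e = K·L = 0.5 × 78.8 = 39.40 in
P_cr = π²EI / L_e² = π² × 22800×10³ × 9.400 / 39.40² = 1.363×10^6 lb

P_cr ≈ 1360 kip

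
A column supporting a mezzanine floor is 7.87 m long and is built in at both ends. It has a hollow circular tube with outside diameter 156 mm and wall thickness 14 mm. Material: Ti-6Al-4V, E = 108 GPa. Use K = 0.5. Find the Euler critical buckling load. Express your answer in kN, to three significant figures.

P_cr ≈ 1090 kN

Inner diameter d_i = 156 − 2×14 = 128.0 mm
I = π(d_o⁴ − d_i⁴)/64 = π(156⁴ − 128.0⁴)/64 = 1.589×10^7 mm⁴
I = 1.589×10^7 mm⁴ = 1.589×10^-5 m⁴
Effective length L_e = K·L = 0.5 × 7.87 = 3.935 m
P_cr = π²EI / L_e² = π² × 108×10⁹ × 1.589×10^-5 / 3.935² = 1.094×10^6 N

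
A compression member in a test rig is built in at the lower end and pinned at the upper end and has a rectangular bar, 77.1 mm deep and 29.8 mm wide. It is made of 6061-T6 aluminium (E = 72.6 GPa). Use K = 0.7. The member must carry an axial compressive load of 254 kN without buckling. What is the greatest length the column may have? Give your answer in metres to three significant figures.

Buckling occurs about the weak axis: I_min = h·b³/12 with b = 29.8 mm (the shorter side).
I_min = 77.1×29.8³/12 = 1.700×10^5 mm⁴
I = 1.700×10^-7 m⁴
At the buckling limit P_cr = P = 2.540×10^5 N
From P_cr = π²EI/(K·L)²:  L = (1/K)·√(π²EI/P_cr) = (1/0.7)·√(π²×7.26×10^10×1.700×10^-7/2.540×10^5)
L = 0.989 m

L_max ≈ 0.989 m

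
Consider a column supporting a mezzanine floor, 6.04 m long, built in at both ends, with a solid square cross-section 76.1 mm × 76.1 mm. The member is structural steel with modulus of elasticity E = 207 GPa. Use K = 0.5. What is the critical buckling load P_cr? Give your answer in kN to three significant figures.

I = a⁴/12 = 76.1⁴/12 = 2.795×10^6 mm⁴
I = 2.795×10^6 mm⁴ = 2.795×10^-6 m⁴
Effective length L_e = K·L = 0.5 × 6.04 = 3.020 m
P_cr = π²EI / L_e² = π² × 207×10⁹ × 2.795×10^-6 / 3.020² = 6.261×10^5 N

P_cr ≈ 626 kN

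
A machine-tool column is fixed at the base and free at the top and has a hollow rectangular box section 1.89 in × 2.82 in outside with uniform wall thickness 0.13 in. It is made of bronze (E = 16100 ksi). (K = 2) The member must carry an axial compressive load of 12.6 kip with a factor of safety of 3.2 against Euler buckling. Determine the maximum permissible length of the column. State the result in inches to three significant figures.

Inner dimensions: h_i = 2.82 − 2×0.13 = 2.560 in, b_i = 1.89 − 2×0.13 = 1.630 in
Weak-axis I_min = (h_o·b_o³ − h_i·b_i³)/12 with b_o = 1.89, b_i = 1.630 in (shorter outer/inner sides).
I_min = (2.82×1.89³ − 2.560×1.630³)/12 = 0.6627 in⁴
Required critical load P_cr = n·P = 3.2 × 12.6 = 40.32 kip = 4.032×10^4 lb
From P_cr = π²EI/(K·L)²:  L = (1/K)·√(π²EI/P_cr) = (1/2)·√(π²×1.61×10^7×0.6627/4.032×10^4)
L = 25.6 in

L_max ≈ 25.6 in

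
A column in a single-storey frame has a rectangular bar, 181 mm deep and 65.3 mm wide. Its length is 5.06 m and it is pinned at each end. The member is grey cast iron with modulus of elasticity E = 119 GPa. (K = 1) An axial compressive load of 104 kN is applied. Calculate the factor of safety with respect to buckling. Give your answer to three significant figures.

Buckling occurs about the weak axis: I_min = h·b³/12 with b = 65.3 mm (the shorter side).
I_min = 181×65.3³/12 = 4.200×10^6 mm⁴
I = 4.200×10^6 mm⁴ = 4.200×10^-6 m⁴
Effective length L_e = K·L = 1 × 5.06 = 5.060 m
P_cr = π²EI / L_e² = π² × 119×10⁹ × 4.200×10^-6 / 5.060² = 1.927×10^5 N
Factor of safety n = P_cr / P = 192.66 / 104 = 1.85

n ≈ 1.85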